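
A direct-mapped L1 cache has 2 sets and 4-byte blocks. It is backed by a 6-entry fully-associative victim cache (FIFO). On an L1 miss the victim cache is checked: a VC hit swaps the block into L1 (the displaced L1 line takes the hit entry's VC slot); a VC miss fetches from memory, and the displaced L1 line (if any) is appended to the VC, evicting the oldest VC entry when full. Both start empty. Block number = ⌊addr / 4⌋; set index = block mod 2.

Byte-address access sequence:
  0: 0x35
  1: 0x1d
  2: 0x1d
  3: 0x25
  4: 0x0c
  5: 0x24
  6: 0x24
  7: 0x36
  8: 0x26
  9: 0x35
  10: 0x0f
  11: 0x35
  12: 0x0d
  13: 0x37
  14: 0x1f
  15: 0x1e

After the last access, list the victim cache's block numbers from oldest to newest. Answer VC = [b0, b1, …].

VC = [9, 13, 3]

#0 0x35→b13/s1 MISS; vc=[]
#1 0x1d→b7/s1 MISS; vc=[13]
#2 0x1d→b7/s1 L1-HIT; vc=[13]
#3 0x25→b9/s1 MISS; vc=[13,7]
#4 0xc→b3/s1 MISS; vc=[13,7,9]
#5 0x24→b9/s1 VC-HIT; vc=[13,7,3]
#6 0x24→b9/s1 L1-HIT; vc=[13,7,3]
#7 0x36→b13/s1 VC-HIT; vc=[9,7,3]
#8 0x26→b9/s1 VC-HIT; vc=[13,7,3]
#9 0x35→b13/s1 VC-HIT; vc=[9,7,3]
#10 0xf→b3/s1 VC-HIT; vc=[9,7,13]
#11 0x35→b13/s1 VC-HIT; vc=[9,7,3]
#12 0xd→b3/s1 VC-HIT; vc=[9,7,13]
#13 0x37→b13/s1 VC-HIT; vc=[9,7,3]
#14 0x1f→b7/s1 VC-HIT; vc=[9,13,3]
#15 0x1e→b7/s1 L1-HIT; vc=[9,13,3]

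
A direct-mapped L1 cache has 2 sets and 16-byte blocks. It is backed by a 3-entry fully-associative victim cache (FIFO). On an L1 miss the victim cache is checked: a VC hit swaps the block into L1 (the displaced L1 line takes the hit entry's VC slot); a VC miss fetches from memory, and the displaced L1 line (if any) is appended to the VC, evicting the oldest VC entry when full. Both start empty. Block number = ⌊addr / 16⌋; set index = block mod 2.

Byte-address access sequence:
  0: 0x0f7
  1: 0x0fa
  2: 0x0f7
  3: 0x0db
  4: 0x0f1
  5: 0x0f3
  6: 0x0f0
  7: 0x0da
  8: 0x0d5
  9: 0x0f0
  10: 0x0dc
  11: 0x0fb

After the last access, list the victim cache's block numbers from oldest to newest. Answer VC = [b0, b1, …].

0: 0xf7 (blk 15, set 1) → MISS  vc=[]
1: 0xfa (blk 15, set 1) → L1-HIT  vc=[]
2: 0xf7 (blk 15, set 1) → L1-HIT  vc=[]
3: 0xdb (blk 13, set 1) → MISS  vc=[15]
4: 0xf1 (blk 15, set 1) → VC-HIT  vc=[13]
5: 0xf3 (blk 15, set 1) → L1-HIT  vc=[13]
6: 0xf0 (blk 15, set 1) → L1-HIT  vc=[13]
7: 0xda (blk 13, set 1) → VC-HIT  vc=[15]
8: 0xd5 (blk 13, set 1) → L1-HIT  vc=[15]
9: 0xf0 (blk 15, set 1) → VC-HIT  vc=[13]
10: 0xdc (blk 13, set 1) → VC-HIT  vc=[15]
11: 0xfb (blk 15, set 1) → VC-HIT  vc=[13]

VC = [13]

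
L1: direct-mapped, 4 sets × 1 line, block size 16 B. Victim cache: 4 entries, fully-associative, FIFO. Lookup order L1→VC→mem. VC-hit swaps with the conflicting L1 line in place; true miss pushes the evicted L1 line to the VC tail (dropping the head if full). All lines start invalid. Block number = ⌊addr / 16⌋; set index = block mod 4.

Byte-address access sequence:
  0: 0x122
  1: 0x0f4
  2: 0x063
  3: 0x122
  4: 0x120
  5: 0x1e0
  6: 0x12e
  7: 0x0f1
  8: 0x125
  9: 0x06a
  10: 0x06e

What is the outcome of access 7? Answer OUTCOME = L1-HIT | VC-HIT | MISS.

0: 0x122 (blk 18, set 2) → MISS  vc=[]
1: 0xf4 (blk 15, set 3) → MISS  vc=[]
2: 0x63 (blk 6, set 2) → MISS  vc=[18]
3: 0x122 (blk 18, set 2) → VC-HIT  vc=[6]
4: 0x120 (blk 18, set 2) → L1-HIT  vc=[6]
5: 0x1e0 (blk 30, set 2) → MISS  vc=[6, 18]
6: 0x12e (blk 18, set 2) → VC-HIT  vc=[6, 30]
7: 0xf1 (blk 15, set 3) → L1-HIT  vc=[6, 30]
8: 0x125 (blk 18, set 2) → L1-HIT  vc=[6, 30]
9: 0x6a (blk 6, set 2) → VC-HIT  vc=[18, 30]
10: 0x6e (blk 6, set 2) → L1-HIT  vc=[18, 30]

OUTCOME = L1-HIT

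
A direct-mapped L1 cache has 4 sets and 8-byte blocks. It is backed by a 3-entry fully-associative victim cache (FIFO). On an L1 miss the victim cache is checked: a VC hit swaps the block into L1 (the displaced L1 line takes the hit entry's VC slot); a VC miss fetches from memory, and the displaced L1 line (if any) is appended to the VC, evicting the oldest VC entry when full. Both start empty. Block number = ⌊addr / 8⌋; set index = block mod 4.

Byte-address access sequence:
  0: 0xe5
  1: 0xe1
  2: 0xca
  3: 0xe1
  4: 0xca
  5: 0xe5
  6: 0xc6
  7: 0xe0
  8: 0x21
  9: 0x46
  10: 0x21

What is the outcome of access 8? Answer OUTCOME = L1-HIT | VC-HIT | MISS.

OUTCOME = MISS

#0 0xe5→b28/s0 MISS; vc=[]
#1 0xe1→b28/s0 L1-HIT; vc=[]
#2 0xca→b25/s1 MISS; vc=[]
#3 0xe1→b28/s0 L1-HIT; vc=[]
#4 0xca→b25/s1 L1-HIT; vc=[]
#5 0xe5→b28/s0 L1-HIT; vc=[]
#6 0xc6→b24/s0 MISS; vc=[28]
#7 0xe0→b28/s0 VC-HIT; vc=[24]
#8 0x21→b4/s0 MISS; vc=[24,28]
#9 0x46→b8/s0 MISS; vc=[24,28,4]
#10 0x21→b4/s0 VC-HIT; vc=[24,28,8]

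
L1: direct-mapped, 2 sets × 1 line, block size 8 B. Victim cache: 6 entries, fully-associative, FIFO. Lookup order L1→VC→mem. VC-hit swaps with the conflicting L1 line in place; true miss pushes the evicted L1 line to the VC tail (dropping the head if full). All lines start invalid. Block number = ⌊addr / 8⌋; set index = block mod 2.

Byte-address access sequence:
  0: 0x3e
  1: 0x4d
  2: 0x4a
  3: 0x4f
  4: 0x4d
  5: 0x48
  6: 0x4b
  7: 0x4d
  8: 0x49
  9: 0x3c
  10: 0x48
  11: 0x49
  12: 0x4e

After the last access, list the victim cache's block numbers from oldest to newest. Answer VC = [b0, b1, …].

  [0] addr=0x3e blk=7 s=1: MISS | VC []
  [1] addr=0x4d blk=9 s=1: MISS | VC [7]
  [2] addr=0x4a blk=9 s=1: L1-HIT | VC [7]
  [3] addr=0x4f blk=9 s=1: L1-HIT | VC [7]
  [4] addr=0x4d blk=9 s=1: L1-HIT | VC [7]
  [5] addr=0x48 blk=9 s=1: L1-HIT | VC [7]
  [6] addr=0x4b blk=9 s=1: L1-HIT | VC [7]
  [7] addr=0x4d blk=9 s=1: L1-HIT | VC [7]
  [8] addr=0x49 blk=9 s=1: L1-HIT | VC [7]
  [9] addr=0x3c blk=7 s=1: VC-HIT | VC [9]
  [10] addr=0x48 blk=9 s=1: VC-HIT | VC [7]
  [11] addr=0x49 blk=9 s=1: L1-HIT | VC [7]
  [12] addr=0x4e blk=9 s=1: L1-HIT | VC [7]

VC = [7]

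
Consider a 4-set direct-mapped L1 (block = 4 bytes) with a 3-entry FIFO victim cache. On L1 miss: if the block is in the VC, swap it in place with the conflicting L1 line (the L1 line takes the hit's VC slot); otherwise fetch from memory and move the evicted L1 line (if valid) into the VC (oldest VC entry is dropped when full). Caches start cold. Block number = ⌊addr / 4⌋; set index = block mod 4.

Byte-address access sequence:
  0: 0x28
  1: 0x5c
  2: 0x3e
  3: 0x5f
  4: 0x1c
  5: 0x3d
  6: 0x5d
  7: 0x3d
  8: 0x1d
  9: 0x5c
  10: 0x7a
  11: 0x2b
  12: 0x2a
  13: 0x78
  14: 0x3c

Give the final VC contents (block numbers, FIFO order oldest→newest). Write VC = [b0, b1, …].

VC = [23, 7, 10]

#0 0x28→b10/s2 MISS; vc=[]
#1 0x5c→b23/s3 MISS; vc=[]
#2 0x3e→b15/s3 MISS; vc=[23]
#3 0x5f→b23/s3 VC-HIT; vc=[15]
#4 0x1c→b7/s3 MISS; vc=[15,23]
#5 0x3d→b15/s3 VC-HIT; vc=[7,23]
#6 0x5d→b23/s3 VC-HIT; vc=[7,15]
#7 0x3d→b15/s3 VC-HIT; vc=[7,23]
#8 0x1d→b7/s3 VC-HIT; vc=[15,23]
#9 0x5c→b23/s3 VC-HIT; vc=[15,7]
#10 0x7a→b30/s2 MISS; vc=[15,7,10]
#11 0x2b→b10/s2 VC-HIT; vc=[15,7,30]
#12 0x2a→b10/s2 L1-HIT; vc=[15,7,30]
#13 0x78→b30/s2 VC-HIT; vc=[15,7,10]
#14 0x3c→b15/s3 VC-HIT; vc=[23,7,10]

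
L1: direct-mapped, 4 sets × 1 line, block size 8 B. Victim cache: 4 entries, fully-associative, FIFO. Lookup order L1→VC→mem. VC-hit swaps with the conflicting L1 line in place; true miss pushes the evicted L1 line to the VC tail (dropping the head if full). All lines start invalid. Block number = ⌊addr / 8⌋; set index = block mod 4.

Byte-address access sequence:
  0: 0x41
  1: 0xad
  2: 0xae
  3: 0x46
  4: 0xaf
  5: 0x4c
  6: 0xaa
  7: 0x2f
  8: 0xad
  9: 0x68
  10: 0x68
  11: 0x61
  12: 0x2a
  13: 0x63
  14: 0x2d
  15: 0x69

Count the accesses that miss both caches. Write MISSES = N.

#0 0x41→b8/s0 MISS; vc=[]
#1 0xad→b21/s1 MISS; vc=[]
#2 0xae→b21/s1 L1-HIT; vc=[]
#3 0x46→b8/s0 L1-HIT; vc=[]
#4 0xaf→b21/s1 L1-HIT; vc=[]
#5 0x4c→b9/s1 MISS; vc=[21]
#6 0xaa→b21/s1 VC-HIT; vc=[9]
#7 0x2f→b5/s1 MISS; vc=[9,21]
#8 0xad→b21/s1 VC-HIT; vc=[9,5]
#9 0x68→b13/s1 MISS; vc=[9,5,21]
#10 0x68→b13/s1 L1-HIT; vc=[9,5,21]
#11 0x61→b12/s0 MISS; vc=[9,5,21,8]
#12 0x2a→b5/s1 VC-HIT; vc=[9,13,21,8]
#13 0x63→b12/s0 L1-HIT; vc=[9,13,21,8]
#14 0x2d→b5/s1 L1-HIT; vc=[9,13,21,8]
#15 0x69→b13/s1 VC-HIT; vc=[9,5,21,8]

MISSES = 6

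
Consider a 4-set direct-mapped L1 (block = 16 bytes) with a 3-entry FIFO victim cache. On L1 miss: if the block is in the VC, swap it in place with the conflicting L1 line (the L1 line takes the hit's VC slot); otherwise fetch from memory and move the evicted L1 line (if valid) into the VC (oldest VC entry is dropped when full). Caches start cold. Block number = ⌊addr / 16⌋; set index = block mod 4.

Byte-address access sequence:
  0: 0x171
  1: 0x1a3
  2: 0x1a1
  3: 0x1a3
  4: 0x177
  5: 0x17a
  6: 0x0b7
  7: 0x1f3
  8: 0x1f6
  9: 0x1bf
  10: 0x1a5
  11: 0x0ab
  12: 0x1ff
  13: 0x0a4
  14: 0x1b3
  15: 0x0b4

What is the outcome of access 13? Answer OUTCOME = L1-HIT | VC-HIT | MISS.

OUTCOME = L1-HIT

#0 0x171→b23/s3 MISS; vc=[]
#1 0x1a3→b26/s2 MISS; vc=[]
#2 0x1a1→b26/s2 L1-HIT; vc=[]
#3 0x1a3→b26/s2 L1-HIT; vc=[]
#4 0x177→b23/s3 L1-HIT; vc=[]
#5 0x17a→b23/s3 L1-HIT; vc=[]
#6 0xb7→b11/s3 MISS; vc=[23]
#7 0x1f3→b31/s3 MISS; vc=[23,11]
#8 0x1f6→b31/s3 L1-HIT; vc=[23,11]
#9 0x1bf→b27/s3 MISS; vc=[23,11,31]
#10 0x1a5→b26/s2 L1-HIT; vc=[23,11,31]
#11 0xab→b10/s2 MISS; vc=[11,31,26]
#12 0x1ff→b31/s3 VC-HIT; vc=[11,27,26]
#13 0xa4→b10/s2 L1-HIT; vc=[11,27,26]
#14 0x1b3→b27/s3 VC-HIT; vc=[11,31,26]
#15 0xb4→b11/s3 VC-HIT; vc=[27,31,26]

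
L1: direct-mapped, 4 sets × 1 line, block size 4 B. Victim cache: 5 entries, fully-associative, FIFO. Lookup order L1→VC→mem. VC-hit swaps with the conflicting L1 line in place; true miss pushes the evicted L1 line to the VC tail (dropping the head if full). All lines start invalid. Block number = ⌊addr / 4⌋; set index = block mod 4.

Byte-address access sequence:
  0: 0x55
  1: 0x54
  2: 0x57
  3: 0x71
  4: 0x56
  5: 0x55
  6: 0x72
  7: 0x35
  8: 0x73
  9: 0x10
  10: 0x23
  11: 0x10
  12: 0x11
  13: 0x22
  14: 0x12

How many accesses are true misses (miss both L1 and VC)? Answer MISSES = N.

#0 0x55→b21/s1 MISS; vc=[]
#1 0x54→b21/s1 L1-HIT; vc=[]
#2 0x57→b21/s1 L1-HIT; vc=[]
#3 0x71→b28/s0 MISS; vc=[]
#4 0x56→b21/s1 L1-HIT; vc=[]
#5 0x55→b21/s1 L1-HIT; vc=[]
#6 0x72→b28/s0 L1-HIT; vc=[]
#7 0x35→b13/s1 MISS; vc=[21]
#8 0x73→b28/s0 L1-HIT; vc=[21]
#9 0x10→b4/s0 MISS; vc=[21,28]
#10 0x23→b8/s0 MISS; vc=[21,28,4]
#11 0x10→b4/s0 VC-HIT; vc=[21,28,8]
#12 0x11→b4/s0 L1-HIT; vc=[21,28,8]
#13 0x22→b8/s0 VC-HIT; vc=[21,28,4]
#14 0x12→b4/s0 VC-HIT; vc=[21,28,8]

MISSES = 5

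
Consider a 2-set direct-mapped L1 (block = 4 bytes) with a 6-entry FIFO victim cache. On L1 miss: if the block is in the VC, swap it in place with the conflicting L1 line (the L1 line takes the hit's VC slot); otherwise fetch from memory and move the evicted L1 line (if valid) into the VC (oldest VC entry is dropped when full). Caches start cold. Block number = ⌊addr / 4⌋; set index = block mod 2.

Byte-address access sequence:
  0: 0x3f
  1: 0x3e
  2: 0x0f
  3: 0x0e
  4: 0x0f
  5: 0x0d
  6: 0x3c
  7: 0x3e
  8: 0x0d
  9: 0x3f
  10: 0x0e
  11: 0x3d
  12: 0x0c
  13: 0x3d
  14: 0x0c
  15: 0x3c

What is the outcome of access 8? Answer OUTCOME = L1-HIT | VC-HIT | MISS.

OUTCOME = VC-HIT

#0 0x3f→b15/s1 MISS; vc=[]
#1 0x3e→b15/s1 L1-HIT; vc=[]
#2 0xf→b3/s1 MISS; vc=[15]
#3 0xe→b3/s1 L1-HIT; vc=[15]
#4 0xf→b3/s1 L1-HIT; vc=[15]
#5 0xd→b3/s1 L1-HIT; vc=[15]
#6 0x3c→b15/s1 VC-HIT; vc=[3]
#7 0x3e→b15/s1 L1-HIT; vc=[3]
#8 0xd→b3/s1 VC-HIT; vc=[15]
#9 0x3f→b15/s1 VC-HIT; vc=[3]
#10 0xe→b3/s1 VC-HIT; vc=[15]
#11 0x3d→b15/s1 VC-HIT; vc=[3]
#12 0xc→b3/s1 VC-HIT; vc=[15]
#13 0x3d→b15/s1 VC-HIT; vc=[3]
#14 0xc→b3/s1 VC-HIT; vc=[15]
#15 0x3c→b15/s1 VC-HIT; vc=[3]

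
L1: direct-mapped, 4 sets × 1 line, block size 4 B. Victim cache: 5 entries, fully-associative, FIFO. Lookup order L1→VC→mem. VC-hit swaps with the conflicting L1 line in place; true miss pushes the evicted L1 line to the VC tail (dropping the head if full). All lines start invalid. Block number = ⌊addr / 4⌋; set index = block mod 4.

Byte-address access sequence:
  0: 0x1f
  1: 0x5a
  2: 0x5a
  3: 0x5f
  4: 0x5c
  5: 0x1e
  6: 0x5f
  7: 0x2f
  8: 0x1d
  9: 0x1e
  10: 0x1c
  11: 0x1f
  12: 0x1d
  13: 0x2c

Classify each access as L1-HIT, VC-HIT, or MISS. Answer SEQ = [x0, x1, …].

SEQ = [MISS, MISS, L1-HIT, MISS, L1-HIT, VC-HIT, VC-HIT, MISS, VC-HIT, L1-HIT, L1-HIT, L1-HIT, L1-HIT, VC-HIT]

  [0] addr=0x1f blk=7 s=3: MISS | VC []
  [1] addr=0x5a blk=22 s=2: MISS | VC []
  [2] addr=0x5a blk=22 s=2: L1-HIT | VC []
  [3] addr=0x5f blk=23 s=3: MISS | VC [7]
  [4] addr=0x5c blk=23 s=3: L1-HIT | VC [7]
  [5] addr=0x1e blk=7 s=3: VC-HIT | VC [23]
  [6] addr=0x5f blk=23 s=3: VC-HIT | VC [7]
  [7] addr=0x2f blk=11 s=3: MISS | VC [7, 23]
  [8] addr=0x1d blk=7 s=3: VC-HIT | VC [11, 23]
  [9] addr=0x1e blk=7 s=3: L1-HIT | VC [11, 23]
  [10] addr=0x1c blk=7 s=3: L1-HIT | VC [11, 23]
  [11] addr=0x1f blk=7 s=3: L1-HIT | VC [11, 23]
  [12] addr=0x1d blk=7 s=3: L1-HIT | VC [11, 23]
  [13] addr=0x2c blk=11 s=3: VC-HIT | VC [7, 23]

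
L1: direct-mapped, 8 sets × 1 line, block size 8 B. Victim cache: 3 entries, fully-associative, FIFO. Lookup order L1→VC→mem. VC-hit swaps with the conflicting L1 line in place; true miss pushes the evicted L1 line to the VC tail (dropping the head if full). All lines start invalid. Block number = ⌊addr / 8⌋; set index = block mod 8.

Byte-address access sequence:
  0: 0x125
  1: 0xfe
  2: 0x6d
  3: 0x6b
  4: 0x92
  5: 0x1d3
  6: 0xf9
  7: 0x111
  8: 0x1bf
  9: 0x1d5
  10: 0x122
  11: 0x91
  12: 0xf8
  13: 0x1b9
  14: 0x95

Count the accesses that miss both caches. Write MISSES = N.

  [0] addr=0x125 blk=36 s=4: MISS | VC []
  [1] addr=0xfe blk=31 s=7: MISS | VC []
  [2] addr=0x6d blk=13 s=5: MISS | VC []
  [3] addr=0x6b blk=13 s=5: L1-HIT | VC []
  [4] addr=0x92 blk=18 s=2: MISS | VC []
  [5] addr=0x1d3 blk=58 s=2: MISS | VC [18]
  [6] addr=0xf9 blk=31 s=7: L1-HIT | VC [18]
  [7] addr=0x111 blk=34 s=2: MISS | VC [18, 58]
  [8] addr=0x1bf blk=55 s=7: MISS | VC [18, 58, 31]
  [9] addr=0x1d5 blk=58 s=2: VC-HIT | VC [18, 34, 31]
  [10] addr=0x122 blk=36 s=4: L1-HIT | VC [18, 34, 31]
  [11] addr=0x91 blk=18 s=2: VC-HIT | VC [58, 34, 31]
  [12] addr=0xf8 blk=31 s=7: VC-HIT | VC [58, 34, 55]
  [13] addr=0x1b9 blk=55 s=7: VC-HIT | VC [58, 34, 31]
  [14] addr=0x95 blk=18 s=2: L1-HIT | VC [58, 34, 31]

MISSES = 7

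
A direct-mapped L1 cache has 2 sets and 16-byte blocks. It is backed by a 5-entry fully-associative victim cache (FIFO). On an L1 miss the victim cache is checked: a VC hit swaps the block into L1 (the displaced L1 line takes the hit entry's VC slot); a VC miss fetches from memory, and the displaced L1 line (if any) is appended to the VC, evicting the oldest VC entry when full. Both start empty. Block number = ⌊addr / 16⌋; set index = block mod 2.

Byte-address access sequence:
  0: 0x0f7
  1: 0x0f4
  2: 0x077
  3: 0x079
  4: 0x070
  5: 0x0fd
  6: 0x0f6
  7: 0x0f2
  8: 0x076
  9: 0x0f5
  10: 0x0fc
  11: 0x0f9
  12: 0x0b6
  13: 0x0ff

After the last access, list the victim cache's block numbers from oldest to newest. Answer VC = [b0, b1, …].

  [0] addr=0xf7 blk=15 s=1: MISS | VC []
  [1] addr=0xf4 blk=15 s=1: L1-HIT | VC []
  [2] addr=0x77 blk=7 s=1: MISS | VC [15]
  [3] addr=0x79 blk=7 s=1: L1-HIT | VC [15]
  [4] addr=0x70 blk=7 s=1: L1-HIT | VC [15]
  [5] addr=0xfd blk=15 s=1: VC-HIT | VC [7]
  [6] addr=0xf6 blk=15 s=1: L1-HIT | VC [7]
  [7] addr=0xf2 blk=15 s=1: L1-HIT | VC [7]
  [8] addr=0x76 blk=7 s=1: VC-HIT | VC [15]
  [9] addr=0xf5 blk=15 s=1: VC-HIT | VC [7]
  [10] addr=0xfc blk=15 s=1: L1-HIT | VC [7]
  [11] addr=0xf9 blk=15 s=1: L1-HIT | VC [7]
  [12] addr=0xb6 blk=11 s=1: MISS | VC [7, 15]
  [13] addr=0xff blk=15 s=1: VC-HIT | VC [7, 11]

VC = [7, 11]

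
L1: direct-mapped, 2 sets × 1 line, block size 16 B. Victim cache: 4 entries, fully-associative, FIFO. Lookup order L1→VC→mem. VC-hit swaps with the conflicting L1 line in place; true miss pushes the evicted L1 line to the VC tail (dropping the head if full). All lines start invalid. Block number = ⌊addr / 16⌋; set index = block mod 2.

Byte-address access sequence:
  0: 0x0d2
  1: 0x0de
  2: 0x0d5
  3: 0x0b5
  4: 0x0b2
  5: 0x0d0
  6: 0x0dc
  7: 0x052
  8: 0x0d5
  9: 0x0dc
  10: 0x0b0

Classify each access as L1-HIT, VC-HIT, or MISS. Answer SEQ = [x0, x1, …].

0: 0xd2 (blk 13, set 1) → MISS  vc=[]
1: 0xde (blk 13, set 1) → L1-HIT  vc=[]
2: 0xd5 (blk 13, set 1) → L1-HIT  vc=[]
3: 0xb5 (blk 11, set 1) → MISS  vc=[13]
4: 0xb2 (blk 11, set 1) → L1-HIT  vc=[13]
5: 0xd0 (blk 13, set 1) → VC-HIT  vc=[11]
6: 0xdc (blk 13, set 1) → L1-HIT  vc=[11]
7: 0x52 (blk 5, set 1) → MISS  vc=[11, 13]
8: 0xd5 (blk 13, set 1) → VC-HIT  vc=[11, 5]
9: 0xdc (blk 13, set 1) → L1-HIT  vc=[11, 5]
10: 0xb0 (blk 11, set 1) → VC-HIT  vc=[13, 5]

SEQ = [MISS, L1-HIT, L1-HIT, MISS, L1-HIT, VC-HIT, L1-HIT, MISS, VC-HIT, L1-HIT, VC-HIT]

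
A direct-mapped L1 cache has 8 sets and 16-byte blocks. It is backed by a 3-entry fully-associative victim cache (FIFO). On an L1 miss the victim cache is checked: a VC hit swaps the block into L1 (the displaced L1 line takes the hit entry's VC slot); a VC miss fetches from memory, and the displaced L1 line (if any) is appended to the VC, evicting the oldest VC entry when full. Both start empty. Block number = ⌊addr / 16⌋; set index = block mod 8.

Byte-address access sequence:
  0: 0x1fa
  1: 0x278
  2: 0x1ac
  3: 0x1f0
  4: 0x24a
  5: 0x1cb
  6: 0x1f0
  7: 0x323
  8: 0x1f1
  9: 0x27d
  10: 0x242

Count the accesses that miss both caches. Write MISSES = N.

MISSES = 6

#0 0x1fa→b31/s7 MISS; vc=[]
#1 0x278→b39/s7 MISS; vc=[31]
#2 0x1ac→b26/s2 MISS; vc=[31]
#3 0x1f0→b31/s7 VC-HIT; vc=[39]
#4 0x24a→b36/s4 MISS; vc=[39]
#5 0x1cb→b28/s4 MISS; vc=[39,36]
#6 0x1f0→b31/s7 L1-HIT; vc=[39,36]
#7 0x323→b50/s2 MISS; vc=[39,36,26]
#8 0x1f1→b31/s7 L1-HIT; vc=[39,36,26]
#9 0x27d→b39/s7 VC-HIT; vc=[31,36,26]
#10 0x242→b36/s4 VC-HIT; vc=[31,28,26]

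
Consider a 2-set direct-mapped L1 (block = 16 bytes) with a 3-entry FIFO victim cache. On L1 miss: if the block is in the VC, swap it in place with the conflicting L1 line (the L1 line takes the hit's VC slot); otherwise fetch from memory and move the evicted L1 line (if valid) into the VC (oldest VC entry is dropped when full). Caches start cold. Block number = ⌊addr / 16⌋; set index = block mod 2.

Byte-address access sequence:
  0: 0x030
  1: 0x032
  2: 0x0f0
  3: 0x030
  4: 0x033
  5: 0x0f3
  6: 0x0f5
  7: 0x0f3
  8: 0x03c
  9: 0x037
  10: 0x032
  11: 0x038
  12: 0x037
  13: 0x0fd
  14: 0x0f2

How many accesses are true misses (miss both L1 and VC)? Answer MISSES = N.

MISSES = 2

  [0] addr=0x30 blk=3 s=1: MISS | VC []
  [1] addr=0x32 blk=3 s=1: L1-HIT | VC []
  [2] addr=0xf0 blk=15 s=1: MISS | VC [3]
  [3] addr=0x30 blk=3 s=1: VC-HIT | VC [15]
  [4] addr=0x33 blk=3 s=1: L1-HIT | VC [15]
  [5] addr=0xf3 blk=15 s=1: VC-HIT | VC [3]
  [6] addr=0xf5 blk=15 s=1: L1-HIT | VC [3]
  [7] addr=0xf3 blk=15 s=1: L1-HIT | VC [3]
  [8] addr=0x3c blk=3 s=1: VC-HIT | VC [15]
  [9] addr=0x37 blk=3 s=1: L1-HIT | VC [15]
  [10] addr=0x32 blk=3 s=1: L1-HIT | VC [15]
  [11] addr=0x38 blk=3 s=1: L1-HIT | VC [15]
  [12] addr=0x37 blk=3 s=1: L1-HIT | VC [15]
  [13] addr=0xfd blk=15 s=1: VC-HIT | VC [3]
  [14] addr=0xf2 blk=15 s=1: L1-HIT | VC [3]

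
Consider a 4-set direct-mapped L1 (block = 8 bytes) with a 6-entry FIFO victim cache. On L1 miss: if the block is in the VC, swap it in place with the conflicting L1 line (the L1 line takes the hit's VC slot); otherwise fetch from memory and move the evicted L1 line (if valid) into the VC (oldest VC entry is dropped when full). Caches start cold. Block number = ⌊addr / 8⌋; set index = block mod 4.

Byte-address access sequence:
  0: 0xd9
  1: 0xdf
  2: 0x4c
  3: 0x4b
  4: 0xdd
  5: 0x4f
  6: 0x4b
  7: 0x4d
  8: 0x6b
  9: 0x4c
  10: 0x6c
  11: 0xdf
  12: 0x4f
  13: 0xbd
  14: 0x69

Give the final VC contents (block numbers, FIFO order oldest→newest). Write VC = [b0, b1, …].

VC = [9, 27]

0: 0xd9 (blk 27, set 3) → MISS  vc=[]
1: 0xdf (blk 27, set 3) → L1-HIT  vc=[]
2: 0x4c (blk 9, set 1) → MISS  vc=[]
3: 0x4b (blk 9, set 1) → L1-HIT  vc=[]
4: 0xdd (blk 27, set 3) → L1-HIT  vc=[]
5: 0x4f (blk 9, set 1) → L1-HIT  vc=[]
6: 0x4b (blk 9, set 1) → L1-HIT  vc=[]
7: 0x4d (blk 9, set 1) → L1-HIT  vc=[]
8: 0x6b (blk 13, set 1) → MISS  vc=[9]
9: 0x4c (blk 9, set 1) → VC-HIT  vc=[13]
10: 0x6c (blk 13, set 1) → VC-HIT  vc=[9]
11: 0xdf (blk 27, set 3) → L1-HIT  vc=[9]
12: 0x4f (blk 9, set 1) → VC-HIT  vc=[13]
13: 0xbd (blk 23, set 3) → MISS  vc=[13, 27]
14: 0x69 (blk 13, set 1) → VC-HIT  vc=[9, 27]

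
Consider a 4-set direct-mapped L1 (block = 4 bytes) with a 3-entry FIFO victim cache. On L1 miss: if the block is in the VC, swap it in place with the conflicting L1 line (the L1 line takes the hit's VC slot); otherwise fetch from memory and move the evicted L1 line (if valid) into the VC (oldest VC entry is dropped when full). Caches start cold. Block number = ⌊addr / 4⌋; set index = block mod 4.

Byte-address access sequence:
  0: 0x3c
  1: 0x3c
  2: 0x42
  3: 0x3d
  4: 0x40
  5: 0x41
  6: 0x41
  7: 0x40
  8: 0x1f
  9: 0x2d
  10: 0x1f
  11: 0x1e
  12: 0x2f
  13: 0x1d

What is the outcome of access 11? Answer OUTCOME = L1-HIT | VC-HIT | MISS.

OUTCOME = L1-HIT

  [0] addr=0x3c blk=15 s=3: MISS | VC []
  [1] addr=0x3c blk=15 s=3: L1-HIT | VC []
  [2] addr=0x42 blk=16 s=0: MISS | VC []
  [3] addr=0x3d blk=15 s=3: L1-HIT | VC []
  [4] addr=0x40 blk=16 s=0: L1-HIT | VC []
  [5] addr=0x41 blk=16 s=0: L1-HIT | VC []
  [6] addr=0x41 blk=16 s=0: L1-HIT | VC []
  [7] addr=0x40 blk=16 s=0: L1-HIT | VC []
  [8] addr=0x1f blk=7 s=3: MISS | VC [15]
  [9] addr=0x2d blk=11 s=3: MISS | VC [15, 7]
  [10] addr=0x1f blk=7 s=3: VC-HIT | VC [15, 11]
  [11] addr=0x1e blk=7 s=3: L1-HIT | VC [15, 11]
  [12] addr=0x2f blk=11 s=3: VC-HIT | VC [15, 7]
  [13] addr=0x1d blk=7 s=3: VC-HIT | VC [15, 11]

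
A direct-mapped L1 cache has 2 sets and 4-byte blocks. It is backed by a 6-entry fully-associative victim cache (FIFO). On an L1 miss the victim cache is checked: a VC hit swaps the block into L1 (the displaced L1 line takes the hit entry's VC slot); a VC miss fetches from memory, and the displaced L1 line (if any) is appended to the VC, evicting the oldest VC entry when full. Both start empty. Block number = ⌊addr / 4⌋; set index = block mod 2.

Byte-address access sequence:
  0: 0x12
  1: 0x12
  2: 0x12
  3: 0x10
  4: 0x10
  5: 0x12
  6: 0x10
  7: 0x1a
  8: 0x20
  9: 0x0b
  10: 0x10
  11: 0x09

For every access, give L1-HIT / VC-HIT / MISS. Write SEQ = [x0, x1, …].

0: 0x12 (blk 4, set 0) → MISS  vc=[]
1: 0x12 (blk 4, set 0) → L1-HIT  vc=[]
2: 0x12 (blk 4, set 0) → L1-HIT  vc=[]
3: 0x10 (blk 4, set 0) → L1-HIT  vc=[]
4: 0x10 (blk 4, set 0) → L1-HIT  vc=[]
5: 0x12 (blk 4, set 0) → L1-HIT  vc=[]
6: 0x10 (blk 4, set 0) → L1-HIT  vc=[]
7: 0x1a (blk 6, set 0) → MISS  vc=[4]
8: 0x20 (blk 8, set 0) → MISS  vc=[4, 6]
9: 0xb (blk 2, set 0) → MISS  vc=[4, 6, 8]
10: 0x10 (blk 4, set 0) → VC-HIT  vc=[2, 6, 8]
11: 0x9 (blk 2, set 0) → VC-HIT  vc=[4, 6, 8]

SEQ = [MISS, L1-HIT, L1-HIT, L1-HIT, L1-HIT, L1-HIT, L1-HIT, MISS, MISS, MISS, VC-HIT, VC-HIT]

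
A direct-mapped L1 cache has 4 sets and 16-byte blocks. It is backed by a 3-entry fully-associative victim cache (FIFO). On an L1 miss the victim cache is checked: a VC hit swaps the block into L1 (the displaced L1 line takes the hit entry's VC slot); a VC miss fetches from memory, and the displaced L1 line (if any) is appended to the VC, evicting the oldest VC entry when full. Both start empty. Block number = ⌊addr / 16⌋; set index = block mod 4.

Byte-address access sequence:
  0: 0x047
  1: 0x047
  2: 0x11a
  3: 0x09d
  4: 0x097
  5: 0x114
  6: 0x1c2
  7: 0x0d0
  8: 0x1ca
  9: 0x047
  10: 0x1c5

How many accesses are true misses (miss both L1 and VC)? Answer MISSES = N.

MISSES = 5

#0 0x47→b4/s0 MISS; vc=[]
#1 0x47→b4/s0 L1-HIT; vc=[]
#2 0x11a→b17/s1 MISS; vc=[]
#3 0x9d→b9/s1 MISS; vc=[17]
#4 0x97→b9/s1 L1-HIT; vc=[17]
#5 0x114→b17/s1 VC-HIT; vc=[9]
#6 0x1c2→b28/s0 MISS; vc=[9,4]
#7 0xd0→b13/s1 MISS; vc=[9,4,17]
#8 0x1ca→b28/s0 L1-HIT; vc=[9,4,17]
#9 0x47→b4/s0 VC-HIT; vc=[9,28,17]
#10 0x1c5→b28/s0 VC-HIT; vc=[9,4,17]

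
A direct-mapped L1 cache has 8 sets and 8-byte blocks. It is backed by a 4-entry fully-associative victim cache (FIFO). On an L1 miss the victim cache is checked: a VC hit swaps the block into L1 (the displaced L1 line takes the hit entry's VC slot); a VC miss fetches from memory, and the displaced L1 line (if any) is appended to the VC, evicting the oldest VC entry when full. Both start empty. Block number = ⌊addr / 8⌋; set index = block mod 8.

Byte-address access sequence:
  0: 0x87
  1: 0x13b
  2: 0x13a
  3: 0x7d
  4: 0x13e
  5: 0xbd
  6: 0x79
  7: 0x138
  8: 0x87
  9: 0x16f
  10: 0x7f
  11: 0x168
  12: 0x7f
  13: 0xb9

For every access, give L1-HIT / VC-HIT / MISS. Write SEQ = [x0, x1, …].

#0 0x87→b16/s0 MISS; vc=[]
#1 0x13b→b39/s7 MISS; vc=[]
#2 0x13a→b39/s7 L1-HIT; vc=[]
#3 0x7d→b15/s7 MISS; vc=[39]
#4 0x13e→b39/s7 VC-HIT; vc=[15]
#5 0xbd→b23/s7 MISS; vc=[15,39]
#6 0x79→b15/s7 VC-HIT; vc=[23,39]
#7 0x138→b39/s7 VC-HIT; vc=[23,15]
#8 0x87→b16/s0 L1-HIT; vc=[23,15]
#9 0x16f→b45/s5 MISS; vc=[23,15]
#10 0x7f→b15/s7 VC-HIT; vc=[23,39]
#11 0x168→b45/s5 L1-HIT; vc=[23,39]
#12 0x7f→b15/s7 L1-HIT; vc=[23,39]
#13 0xb9→b23/s7 VC-HIT; vc=[15,39]

SEQ = [MISS, MISS, L1-HIT, MISS, VC-HIT, MISS, VC-HIT, VC-HIT, L1-HIT, MISS, VC-HIT, L1-HIT, L1-HIT, VC-HIT]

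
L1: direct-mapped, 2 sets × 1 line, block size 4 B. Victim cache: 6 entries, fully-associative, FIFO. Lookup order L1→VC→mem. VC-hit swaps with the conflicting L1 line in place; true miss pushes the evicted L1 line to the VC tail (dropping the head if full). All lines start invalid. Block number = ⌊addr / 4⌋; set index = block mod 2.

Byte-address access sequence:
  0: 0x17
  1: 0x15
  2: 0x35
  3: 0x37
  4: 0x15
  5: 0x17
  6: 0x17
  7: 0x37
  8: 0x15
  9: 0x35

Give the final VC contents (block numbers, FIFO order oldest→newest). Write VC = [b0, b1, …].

VC = [5]

  [0] addr=0x17 blk=5 s=1: MISS | VC []
  [1] addr=0x15 blk=5 s=1: L1-HIT | VC []
  [2] addr=0x35 blk=13 s=1: MISS | VC [5]
  [3] addr=0x37 blk=13 s=1: L1-HIT | VC [5]
  [4] addr=0x15 blk=5 s=1: VC-HIT | VC [13]
  [5] addr=0x17 blk=5 s=1: L1-HIT | VC [13]
  [6] addr=0x17 blk=5 s=1: L1-HIT | VC [13]
  [7] addr=0x37 blk=13 s=1: VC-HIT | VC [5]
  [8] addr=0x15 blk=5 s=1: VC-HIT | VC [13]
  [9] addr=0x35 blk=13 s=1: VC-HIT | VC [5]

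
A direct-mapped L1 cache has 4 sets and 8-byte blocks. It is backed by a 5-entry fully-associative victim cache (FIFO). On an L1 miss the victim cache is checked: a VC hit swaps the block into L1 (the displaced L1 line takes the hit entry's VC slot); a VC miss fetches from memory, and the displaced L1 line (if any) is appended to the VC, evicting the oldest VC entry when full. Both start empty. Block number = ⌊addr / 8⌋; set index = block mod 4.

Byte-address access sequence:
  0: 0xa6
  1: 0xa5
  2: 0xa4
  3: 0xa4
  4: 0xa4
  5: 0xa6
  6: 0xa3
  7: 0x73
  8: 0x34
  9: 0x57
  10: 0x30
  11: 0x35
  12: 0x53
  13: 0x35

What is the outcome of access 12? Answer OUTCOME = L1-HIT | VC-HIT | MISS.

OUTCOME = VC-HIT

#0 0xa6→b20/s0 MISS; vc=[]
#1 0xa5→b20/s0 L1-HIT; vc=[]
#2 0xa4→b20/s0 L1-HIT; vc=[]
#3 0xa4→b20/s0 L1-HIT; vc=[]
#4 0xa4→b20/s0 L1-HIT; vc=[]
#5 0xa6→b20/s0 L1-HIT; vc=[]
#6 0xa3→b20/s0 L1-HIT; vc=[]
#7 0x73→b14/s2 MISS; vc=[]
#8 0x34→b6/s2 MISS; vc=[14]
#9 0x57→b10/s2 MISS; vc=[14,6]
#10 0x30→b6/s2 VC-HIT; vc=[14,10]
#11 0x35→b6/s2 L1-HIT; vc=[14,10]
#12 0x53→b10/s2 VC-HIT; vc=[14,6]
#13 0x35→b6/s2 VC-HIT; vc=[14,10]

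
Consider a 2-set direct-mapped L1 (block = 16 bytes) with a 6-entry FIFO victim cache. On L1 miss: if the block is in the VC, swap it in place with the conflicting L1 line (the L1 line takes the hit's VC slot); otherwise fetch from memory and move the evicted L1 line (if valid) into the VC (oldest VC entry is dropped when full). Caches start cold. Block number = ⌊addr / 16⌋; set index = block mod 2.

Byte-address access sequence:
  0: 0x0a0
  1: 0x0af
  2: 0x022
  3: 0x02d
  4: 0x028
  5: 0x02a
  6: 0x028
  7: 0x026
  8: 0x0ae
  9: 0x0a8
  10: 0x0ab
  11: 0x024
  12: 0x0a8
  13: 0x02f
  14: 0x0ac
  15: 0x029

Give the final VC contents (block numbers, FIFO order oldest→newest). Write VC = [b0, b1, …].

0: 0xa0 (blk 10, set 0) → MISS  vc=[]
1: 0xaf (blk 10, set 0) → L1-HIT  vc=[]
2: 0x22 (blk 2, set 0) → MISS  vc=[10]
3: 0x2d (blk 2, set 0) → L1-HIT  vc=[10]
4: 0x28 (blk 2, set 0) → L1-HIT  vc=[10]
5: 0x2a (blk 2, set 0) → L1-HIT  vc=[10]
6: 0x28 (blk 2, set 0) → L1-HIT  vc=[10]
7: 0x26 (blk 2, set 0) → L1-HIT  vc=[10]
8: 0xae (blk 10, set 0) → VC-HIT  vc=[2]
9: 0xa8 (blk 10, set 0) → L1-HIT  vc=[2]
10: 0xab (blk 10, set 0) → L1-HIT  vc=[2]
11: 0x24 (blk 2, set 0) → VC-HIT  vc=[10]
12: 0xa8 (blk 10, set 0) → VC-HIT  vc=[2]
13: 0x2f (blk 2, set 0) → VC-HIT  vc=[10]
14: 0xac (blk 10, set 0) → VC-HIT  vc=[2]
15: 0x29 (blk 2, set 0) → VC-HIT  vc=[10]

VC = [10]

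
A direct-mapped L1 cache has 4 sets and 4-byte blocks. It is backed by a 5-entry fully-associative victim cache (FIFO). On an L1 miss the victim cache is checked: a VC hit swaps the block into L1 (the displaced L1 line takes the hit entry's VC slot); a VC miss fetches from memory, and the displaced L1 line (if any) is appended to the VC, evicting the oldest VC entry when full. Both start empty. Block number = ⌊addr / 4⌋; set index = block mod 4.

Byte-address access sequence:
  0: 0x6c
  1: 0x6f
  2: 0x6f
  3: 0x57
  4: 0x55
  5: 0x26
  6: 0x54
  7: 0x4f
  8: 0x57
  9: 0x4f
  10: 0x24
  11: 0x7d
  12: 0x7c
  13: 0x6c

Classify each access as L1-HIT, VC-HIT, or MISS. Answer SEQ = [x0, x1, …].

SEQ = [MISS, L1-HIT, L1-HIT, MISS, L1-HIT, MISS, VC-HIT, MISS, L1-HIT, L1-HIT, VC-HIT, MISS, L1-HIT, VC-HIT]

0: 0x6c (blk 27, set 3) → MISS  vc=[]
1: 0x6f (blk 27, set 3) → L1-HIT  vc=[]
2: 0x6f (blk 27, set 3) → L1-HIT  vc=[]
3: 0x57 (blk 21, set 1) → MISS  vc=[]
4: 0x55 (blk 21, set 1) → L1-HIT  vc=[]
5: 0x26 (blk 9, set 1) → MISS  vc=[21]
6: 0x54 (blk 21, set 1) → VC-HIT  vc=[9]
7: 0x4f (blk 19, set 3) → MISS  vc=[9, 27]
8: 0x57 (blk 21, set 1) → L1-HIT  vc=[9, 27]
9: 0x4f (blk 19, set 3) → L1-HIT  vc=[9, 27]
10: 0x24 (blk 9, set 1) → VC-HIT  vc=[21, 27]
11: 0x7d (blk 31, set 3) → MISS  vc=[21, 27, 19]
12: 0x7c (blk 31, set 3) → L1-HIT  vc=[21, 27, 19]
13: 0x6c (blk 27, set 3) → VC-HIT  vc=[21, 31, 19]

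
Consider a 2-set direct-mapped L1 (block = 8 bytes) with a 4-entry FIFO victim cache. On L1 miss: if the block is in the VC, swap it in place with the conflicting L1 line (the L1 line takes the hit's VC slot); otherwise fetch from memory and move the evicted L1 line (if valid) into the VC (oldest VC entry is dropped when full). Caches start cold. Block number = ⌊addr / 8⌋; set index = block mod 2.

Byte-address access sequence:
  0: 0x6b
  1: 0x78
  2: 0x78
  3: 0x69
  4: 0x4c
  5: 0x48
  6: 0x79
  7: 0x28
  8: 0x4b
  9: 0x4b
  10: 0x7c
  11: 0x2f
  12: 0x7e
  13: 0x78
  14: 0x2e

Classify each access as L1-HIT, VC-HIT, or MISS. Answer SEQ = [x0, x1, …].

  [0] addr=0x6b blk=13 s=1: MISS | VC []
  [1] addr=0x78 blk=15 s=1: MISS | VC [13]
  [2] addr=0x78 blk=15 s=1: L1-HIT | VC [13]
  [3] addr=0x69 blk=13 s=1: VC-HIT | VC [15]
  [4] addr=0x4c blk=9 s=1: MISS | VC [15, 13]
  [5] addr=0x48 blk=9 s=1: L1-HIT | VC [15, 13]
  [6] addr=0x79 blk=15 s=1: VC-HIT | VC [9, 13]
  [7] addr=0x28 blk=5 s=1: MISS | VC [9, 13, 15]
  [8] addr=0x4b blk=9 s=1: VC-HIT | VC [5, 13, 15]
  [9] addr=0x4b blk=9 s=1: L1-HIT | VC [5, 13, 15]
  [10] addr=0x7c blk=15 s=1: VC-HIT | VC [5, 13, 9]
  [11] addr=0x2f blk=5 s=1: VC-HIT | VC [15, 13, 9]
  [12] addr=0x7e blk=15 s=1: VC-HIT | VC [5, 13, 9]
  [13] addr=0x78 blk=15 s=1: L1-HIT | VC [5, 13, 9]
  [14] addr=0x2e blk=5 s=1: VC-HIT | VC [15, 13, 9]

SEQ = [MISS, MISS, L1-HIT, VC-HIT, MISS, L1-HIT, VC-HIT, MISS, VC-HIT, L1-HIT, VC-HIT, VC-HIT, VC-HIT, L1-HIT, VC-HIT]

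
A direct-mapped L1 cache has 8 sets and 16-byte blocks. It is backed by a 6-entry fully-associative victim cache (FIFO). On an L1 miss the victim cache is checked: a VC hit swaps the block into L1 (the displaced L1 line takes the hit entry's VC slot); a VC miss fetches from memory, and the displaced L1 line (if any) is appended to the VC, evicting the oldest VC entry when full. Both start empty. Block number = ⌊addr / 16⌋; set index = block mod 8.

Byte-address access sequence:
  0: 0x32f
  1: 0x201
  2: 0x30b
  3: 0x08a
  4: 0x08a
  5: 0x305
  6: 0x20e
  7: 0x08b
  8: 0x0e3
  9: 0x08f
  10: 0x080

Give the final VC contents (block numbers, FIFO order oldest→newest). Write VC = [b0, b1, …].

VC = [48, 32]

  [0] addr=0x32f blk=50 s=2: MISS | VC []
  [1] addr=0x201 blk=32 s=0: MISS | VC []
  [2] addr=0x30b blk=48 s=0: MISS | VC [32]
  [3] addr=0x8a blk=8 s=0: MISS | VC [32, 48]
  [4] addr=0x8a blk=8 s=0: L1-HIT | VC [32, 48]
  [5] addr=0x305 blk=48 s=0: VC-HIT | VC [32, 8]
  [6] addr=0x20e blk=32 s=0: VC-HIT | VC [48, 8]
  [7] addr=0x8b blk=8 s=0: VC-HIT | VC [48, 32]
  [8] addr=0xe3 blk=14 s=6: MISS | VC [48, 32]
  [9] addr=0x8f blk=8 s=0: L1-HIT | VC [48, 32]
  [10] addr=0x80 blk=8 s=0: L1-HIT | VC [48, 32]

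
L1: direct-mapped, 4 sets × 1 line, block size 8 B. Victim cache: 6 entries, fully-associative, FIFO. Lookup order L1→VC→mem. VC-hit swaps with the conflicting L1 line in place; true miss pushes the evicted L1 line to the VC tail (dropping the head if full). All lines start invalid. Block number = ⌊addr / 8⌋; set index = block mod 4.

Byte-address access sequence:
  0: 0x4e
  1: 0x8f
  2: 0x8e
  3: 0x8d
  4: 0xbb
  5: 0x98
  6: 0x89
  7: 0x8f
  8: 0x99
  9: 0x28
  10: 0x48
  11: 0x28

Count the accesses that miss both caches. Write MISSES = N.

MISSES = 5

#0 0x4e→b9/s1 MISS; vc=[]
#1 0x8f→b17/s1 MISS; vc=[9]
#2 0x8e→b17/s1 L1-HIT; vc=[9]
#3 0x8d→b17/s1 L1-HIT; vc=[9]
#4 0xbb→b23/s3 MISS; vc=[9]
#5 0x98→b19/s3 MISS; vc=[9,23]
#6 0x89→b17/s1 L1-HIT; vc=[9,23]
#7 0x8f→b17/s1 L1-HIT; vc=[9,23]
#8 0x99→b19/s3 L1-HIT; vc=[9,23]
#9 0x28→b5/s1 MISS; vc=[9,23,17]
#10 0x48→b9/s1 VC-HIT; vc=[5,23,17]
#11 0x28→b5/s1 VC-HIT; vc=[9,23,17]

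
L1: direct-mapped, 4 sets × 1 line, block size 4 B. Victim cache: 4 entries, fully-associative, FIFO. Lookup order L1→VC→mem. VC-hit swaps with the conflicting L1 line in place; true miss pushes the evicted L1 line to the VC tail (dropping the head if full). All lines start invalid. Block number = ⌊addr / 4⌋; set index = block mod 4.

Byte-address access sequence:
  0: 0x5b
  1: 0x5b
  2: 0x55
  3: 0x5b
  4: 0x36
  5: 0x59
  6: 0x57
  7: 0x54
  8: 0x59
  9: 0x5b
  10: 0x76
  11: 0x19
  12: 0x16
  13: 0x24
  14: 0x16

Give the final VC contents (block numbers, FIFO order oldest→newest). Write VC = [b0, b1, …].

0: 0x5b (blk 22, set 2) → MISS  vc=[]
1: 0x5b (blk 22, set 2) → L1-HIT  vc=[]
2: 0x55 (blk 21, set 1) → MISS  vc=[]
3: 0x5b (blk 22, set 2) → L1-HIT  vc=[]
4: 0x36 (blk 13, set 1) → MISS  vc=[21]
5: 0x59 (blk 22, set 2) → L1-HIT  vc=[21]
6: 0x57 (blk 21, set 1) → VC-HIT  vc=[13]
7: 0x54 (blk 21, set 1) → L1-HIT  vc=[13]
8: 0x59 (blk 22, set 2) → L1-HIT  vc=[13]
9: 0x5b (blk 22, set 2) → L1-HIT  vc=[13]
10: 0x76 (blk 29, set 1) → MISS  vc=[13, 21]
11: 0x19 (blk 6, set 2) → MISS  vc=[13, 21, 22]
12: 0x16 (blk 5, set 1) → MISS  vc=[13, 21, 22, 29]
13: 0x24 (blk 9, set 1) → MISS  vc=[21, 22, 29, 5]
14: 0x16 (blk 5, set 1) → VC-HIT  vc=[21, 22, 29, 9]

VC = [21, 22, 29, 9]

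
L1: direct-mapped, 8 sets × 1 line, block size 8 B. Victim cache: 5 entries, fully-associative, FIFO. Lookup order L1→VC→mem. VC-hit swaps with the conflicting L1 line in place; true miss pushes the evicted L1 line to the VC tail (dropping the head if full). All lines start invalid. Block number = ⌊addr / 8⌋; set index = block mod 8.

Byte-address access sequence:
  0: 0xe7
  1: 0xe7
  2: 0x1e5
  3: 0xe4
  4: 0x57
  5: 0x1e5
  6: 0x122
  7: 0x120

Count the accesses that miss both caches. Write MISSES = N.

  [0] addr=0xe7 blk=28 s=4: MISS | VC []
  [1] addr=0xe7 blk=28 s=4: L1-HIT | VC []
  [2] addr=0x1e5 blk=60 s=4: MISS | VC [28]
  [3] addr=0xe4 blk=28 s=4: VC-HIT | VC [60]
  [4] addr=0x57 blk=10 s=2: MISS | VC [60]
  [5] addr=0x1e5 blk=60 s=4: VC-HIT | VC [28]
  [6] addr=0x122 blk=36 s=4: MISS | VC [28, 60]
  [7] addr=0x120 blk=36 s=4: L1-HIT | VC [28, 60]

MISSES = 4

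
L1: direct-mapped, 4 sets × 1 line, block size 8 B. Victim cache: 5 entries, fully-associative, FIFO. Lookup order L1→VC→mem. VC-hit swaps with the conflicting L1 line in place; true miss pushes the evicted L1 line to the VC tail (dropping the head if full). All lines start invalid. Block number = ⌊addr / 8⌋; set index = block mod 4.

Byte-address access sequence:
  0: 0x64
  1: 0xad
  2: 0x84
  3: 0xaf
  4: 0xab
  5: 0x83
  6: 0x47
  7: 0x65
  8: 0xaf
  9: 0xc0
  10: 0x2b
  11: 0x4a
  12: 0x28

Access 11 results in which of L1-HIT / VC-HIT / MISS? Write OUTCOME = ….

0: 0x64 (blk 12, set 0) → MISS  vc=[]
1: 0xad (blk 21, set 1) → MISS  vc=[]
2: 0x84 (blk 16, set 0) → MISS  vc=[12]
3: 0xaf (blk 21, set 1) → L1-HIT  vc=[12]
4: 0xab (blk 21, set 1) → L1-HIT  vc=[12]
5: 0x83 (blk 16, set 0) → L1-HIT  vc=[12]
6: 0x47 (blk 8, set 0) → MISS  vc=[12, 16]
7: 0x65 (blk 12, set 0) → VC-HIT  vc=[8, 16]
8: 0xaf (blk 21, set 1) → L1-HIT  vc=[8, 16]
9: 0xc0 (blk 24, set 0) → MISS  vc=[8, 16, 12]
10: 0x2b (blk 5, set 1) → MISS  vc=[8, 16, 12, 21]
11: 0x4a (blk 9, set 1) → MISS  vc=[8, 16, 12, 21, 5]
12: 0x28 (blk 5, set 1) → VC-HIT  vc=[8, 16, 12, 21, 9]

OUTCOME = MISS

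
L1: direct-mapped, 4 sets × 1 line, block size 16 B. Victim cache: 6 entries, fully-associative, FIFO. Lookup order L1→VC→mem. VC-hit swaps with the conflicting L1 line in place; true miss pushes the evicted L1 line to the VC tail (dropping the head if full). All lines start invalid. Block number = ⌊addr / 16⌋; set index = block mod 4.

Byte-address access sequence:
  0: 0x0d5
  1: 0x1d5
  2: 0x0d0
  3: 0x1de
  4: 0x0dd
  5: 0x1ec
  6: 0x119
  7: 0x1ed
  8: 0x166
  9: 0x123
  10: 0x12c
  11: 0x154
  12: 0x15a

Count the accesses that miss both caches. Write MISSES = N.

MISSES = 7

  [0] addr=0xd5 blk=13 s=1: MISS | VC []
  [1] addr=0x1d5 blk=29 s=1: MISS | VC [13]
  [2] addr=0xd0 blk=13 s=1: VC-HIT | VC [29]
  [3] addr=0x1de blk=29 s=1: VC-HIT | VC [13]
  [4] addr=0xdd blk=13 s=1: VC-HIT | VC [29]
  [5] addr=0x1ec blk=30 s=2: MISS | VC [29]
  [6] addr=0x119 blk=17 s=1: MISS | VC [29, 13]
  [7] addr=0x1ed blk=30 s=2: L1-HIT | VC [29, 13]
  [8] addr=0x166 blk=22 s=2: MISS | VC [29, 13, 30]
  [9] addr=0x123 blk=18 s=2: MISS | VC [29, 13, 30, 22]
  [10] addr=0x12c blk=18 s=2: L1-HIT | VC [29, 13, 30, 22]
  [11] addr=0x154 blk=21 s=1: MISS | VC [29, 13, 30, 22, 17]
  [12] addr=0x15a blk=21 s=1: L1-HIT | VC [29, 13, 30, 22, 17]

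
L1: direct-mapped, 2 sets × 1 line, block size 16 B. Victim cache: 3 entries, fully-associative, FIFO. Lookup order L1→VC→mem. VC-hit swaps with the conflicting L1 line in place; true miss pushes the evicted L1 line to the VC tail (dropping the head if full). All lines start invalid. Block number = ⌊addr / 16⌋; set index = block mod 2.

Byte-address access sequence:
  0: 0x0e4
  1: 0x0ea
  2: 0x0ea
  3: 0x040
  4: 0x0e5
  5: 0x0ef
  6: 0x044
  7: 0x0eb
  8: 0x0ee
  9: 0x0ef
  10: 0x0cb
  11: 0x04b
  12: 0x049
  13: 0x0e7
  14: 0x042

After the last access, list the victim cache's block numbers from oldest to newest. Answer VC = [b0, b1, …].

0: 0xe4 (blk 14, set 0) → MISS  vc=[]
1: 0xea (blk 14, set 0) → L1-HIT  vc=[]
2: 0xea (blk 14, set 0) → L1-HIT  vc=[]
3: 0x40 (blk 4, set 0) → MISS  vc=[14]
4: 0xe5 (blk 14, set 0) → VC-HIT  vc=[4]
5: 0xef (blk 14, set 0) → L1-HIT  vc=[4]
6: 0x44 (blk 4, set 0) → VC-HIT  vc=[14]
7: 0xeb (blk 14, set 0) → VC-HIT  vc=[4]
8: 0xee (blk 14, set 0) → L1-HIT  vc=[4]
9: 0xef (blk 14, set 0) → L1-HIT  vc=[4]
10: 0xcb (blk 12, set 0) → MISS  vc=[4, 14]
11: 0x4b (blk 4, set 0) → VC-HIT  vc=[12, 14]
12: 0x49 (blk 4, set 0) → L1-HIT  vc=[12, 14]
13: 0xe7 (blk 14, set 0) → VC-HIT  vc=[12, 4]
14: 0x42 (blk 4, set 0) → VC-HIT  vc=[12, 14]

VC = [12, 14]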